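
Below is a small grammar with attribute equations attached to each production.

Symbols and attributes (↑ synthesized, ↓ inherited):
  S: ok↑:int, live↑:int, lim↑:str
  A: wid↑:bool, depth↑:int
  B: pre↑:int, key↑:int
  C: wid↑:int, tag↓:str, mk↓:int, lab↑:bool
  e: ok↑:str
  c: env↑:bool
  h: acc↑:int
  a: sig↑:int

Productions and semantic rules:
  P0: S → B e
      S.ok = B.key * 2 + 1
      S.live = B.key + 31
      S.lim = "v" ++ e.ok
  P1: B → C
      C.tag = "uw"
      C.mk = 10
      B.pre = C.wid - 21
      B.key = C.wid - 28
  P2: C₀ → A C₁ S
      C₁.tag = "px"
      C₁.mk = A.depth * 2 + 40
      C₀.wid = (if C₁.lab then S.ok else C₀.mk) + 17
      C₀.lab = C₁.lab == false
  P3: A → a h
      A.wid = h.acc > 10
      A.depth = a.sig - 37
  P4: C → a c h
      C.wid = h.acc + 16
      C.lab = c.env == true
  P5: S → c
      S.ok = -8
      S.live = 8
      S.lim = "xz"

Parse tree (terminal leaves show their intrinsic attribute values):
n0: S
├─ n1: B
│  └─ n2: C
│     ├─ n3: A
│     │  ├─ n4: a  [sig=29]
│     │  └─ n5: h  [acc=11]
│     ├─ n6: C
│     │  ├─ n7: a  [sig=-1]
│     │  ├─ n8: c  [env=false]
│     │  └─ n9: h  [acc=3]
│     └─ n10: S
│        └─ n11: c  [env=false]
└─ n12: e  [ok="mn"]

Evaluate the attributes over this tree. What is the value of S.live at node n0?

1. n2.tag = "uw"  ["uw"]
2. n2.mk = 10  [10]
3. n4.sig = 29  [terminal]
4. n5.acc = 11  [terminal]
5. n3.wid = true  [h.acc > 10]
6. n3.depth = -8  [a.sig - 37]
7. n6.tag = "px"  ["px"]
8. n6.mk = 24  [A.depth * 2 + 40]
9. n7.sig = -1  [terminal]
10. n8.env = false  [terminal]
11. n9.acc = 3  [terminal]
12. n6.wid = 19  [h.acc + 16]
13. n6.lab = false  [c.env == true]
14. n11.env = false  [terminal]
15. n10.ok = -8  [-8]
16. n10.live = 8  [8]
17. n10.lim = "xz"  ["xz"]
18. n2.wid = 27  [(if C₁.lab then S.ok else C₀.mk) + 17]
19. n2.lab = true  [C₁.lab == false]
20. n1.pre = 6  [C.wid - 21]
21. n1.key = -1  [C.wid - 28]
22. n12.ok = "mn"  [terminal]
23. n0.ok = -1  [B.key * 2 + 1]
24. n0.live = 30  [B.key + 31]
25. n0.lim = "vmn"  ["v" ++ e.ok]

30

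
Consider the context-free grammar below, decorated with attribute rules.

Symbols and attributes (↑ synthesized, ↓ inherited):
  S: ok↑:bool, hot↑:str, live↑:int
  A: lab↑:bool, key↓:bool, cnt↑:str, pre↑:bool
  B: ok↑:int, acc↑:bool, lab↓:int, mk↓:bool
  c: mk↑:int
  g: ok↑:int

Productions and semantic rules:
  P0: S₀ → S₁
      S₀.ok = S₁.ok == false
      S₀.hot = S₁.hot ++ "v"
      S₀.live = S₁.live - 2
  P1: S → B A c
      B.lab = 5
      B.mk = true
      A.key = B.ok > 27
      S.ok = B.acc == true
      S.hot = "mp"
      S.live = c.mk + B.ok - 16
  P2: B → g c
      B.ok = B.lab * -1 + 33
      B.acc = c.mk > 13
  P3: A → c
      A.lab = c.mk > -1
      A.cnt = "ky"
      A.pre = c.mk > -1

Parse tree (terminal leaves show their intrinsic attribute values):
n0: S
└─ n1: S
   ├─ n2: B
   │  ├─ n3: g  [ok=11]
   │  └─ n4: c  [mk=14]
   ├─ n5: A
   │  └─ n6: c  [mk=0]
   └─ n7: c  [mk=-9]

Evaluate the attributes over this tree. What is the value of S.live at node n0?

1. n2.lab = 5  [5]
2. n2.mk = true  [true]
3. n3.ok = 11  [terminal]
4. n4.mk = 14  [terminal]
5. n2.ok = 28  [B.lab * -1 + 33]
6. n2.acc = true  [c.mk > 13]
7. n5.key = true  [B.ok > 27]
8. n6.mk = 0  [terminal]
9. n5.lab = true  [c.mk > -1]
10. n5.cnt = "ky"  ["ky"]
11. n5.pre = true  [c.mk > -1]
12. n7.mk = -9  [terminal]
13. n1.ok = true  [B.acc == true]
14. n1.hot = "mp"  ["mp"]
15. n1.live = 3  [c.mk + B.ok - 16]
16. n0.ok = false  [S₁.ok == false]
17. n0.hot = "mpv"  [S₁.hot ++ "v"]
18. n0.live = 1  [S₁.live - 2]

1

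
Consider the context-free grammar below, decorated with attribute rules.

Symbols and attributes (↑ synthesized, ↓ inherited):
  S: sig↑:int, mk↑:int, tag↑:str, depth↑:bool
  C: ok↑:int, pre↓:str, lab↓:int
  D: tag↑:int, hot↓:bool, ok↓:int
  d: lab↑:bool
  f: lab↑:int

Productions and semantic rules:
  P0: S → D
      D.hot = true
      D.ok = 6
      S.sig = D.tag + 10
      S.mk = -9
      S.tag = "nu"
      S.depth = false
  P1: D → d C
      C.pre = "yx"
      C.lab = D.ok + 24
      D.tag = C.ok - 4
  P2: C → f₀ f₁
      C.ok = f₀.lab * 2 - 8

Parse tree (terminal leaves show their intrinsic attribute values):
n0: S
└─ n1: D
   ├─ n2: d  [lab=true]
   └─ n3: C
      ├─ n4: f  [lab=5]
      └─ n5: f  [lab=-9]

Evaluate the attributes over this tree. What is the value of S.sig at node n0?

1. n1.hot = true  [true]
2. n1.ok = 6  [6]
3. n2.lab = true  [terminal]
4. n3.pre = "yx"  ["yx"]
5. n3.lab = 30  [D.ok + 24]
6. n4.lab = 5  [terminal]
7. n5.lab = -9  [terminal]
8. n3.ok = 2  [f₀.lab * 2 - 8]
9. n1.tag = -2  [C.ok - 4]
10. n0.sig = 8  [D.tag + 10]
11. n0.mk = -9  [-9]
12. n0.tag = "nu"  ["nu"]
13. n0.depth = false  [false]

8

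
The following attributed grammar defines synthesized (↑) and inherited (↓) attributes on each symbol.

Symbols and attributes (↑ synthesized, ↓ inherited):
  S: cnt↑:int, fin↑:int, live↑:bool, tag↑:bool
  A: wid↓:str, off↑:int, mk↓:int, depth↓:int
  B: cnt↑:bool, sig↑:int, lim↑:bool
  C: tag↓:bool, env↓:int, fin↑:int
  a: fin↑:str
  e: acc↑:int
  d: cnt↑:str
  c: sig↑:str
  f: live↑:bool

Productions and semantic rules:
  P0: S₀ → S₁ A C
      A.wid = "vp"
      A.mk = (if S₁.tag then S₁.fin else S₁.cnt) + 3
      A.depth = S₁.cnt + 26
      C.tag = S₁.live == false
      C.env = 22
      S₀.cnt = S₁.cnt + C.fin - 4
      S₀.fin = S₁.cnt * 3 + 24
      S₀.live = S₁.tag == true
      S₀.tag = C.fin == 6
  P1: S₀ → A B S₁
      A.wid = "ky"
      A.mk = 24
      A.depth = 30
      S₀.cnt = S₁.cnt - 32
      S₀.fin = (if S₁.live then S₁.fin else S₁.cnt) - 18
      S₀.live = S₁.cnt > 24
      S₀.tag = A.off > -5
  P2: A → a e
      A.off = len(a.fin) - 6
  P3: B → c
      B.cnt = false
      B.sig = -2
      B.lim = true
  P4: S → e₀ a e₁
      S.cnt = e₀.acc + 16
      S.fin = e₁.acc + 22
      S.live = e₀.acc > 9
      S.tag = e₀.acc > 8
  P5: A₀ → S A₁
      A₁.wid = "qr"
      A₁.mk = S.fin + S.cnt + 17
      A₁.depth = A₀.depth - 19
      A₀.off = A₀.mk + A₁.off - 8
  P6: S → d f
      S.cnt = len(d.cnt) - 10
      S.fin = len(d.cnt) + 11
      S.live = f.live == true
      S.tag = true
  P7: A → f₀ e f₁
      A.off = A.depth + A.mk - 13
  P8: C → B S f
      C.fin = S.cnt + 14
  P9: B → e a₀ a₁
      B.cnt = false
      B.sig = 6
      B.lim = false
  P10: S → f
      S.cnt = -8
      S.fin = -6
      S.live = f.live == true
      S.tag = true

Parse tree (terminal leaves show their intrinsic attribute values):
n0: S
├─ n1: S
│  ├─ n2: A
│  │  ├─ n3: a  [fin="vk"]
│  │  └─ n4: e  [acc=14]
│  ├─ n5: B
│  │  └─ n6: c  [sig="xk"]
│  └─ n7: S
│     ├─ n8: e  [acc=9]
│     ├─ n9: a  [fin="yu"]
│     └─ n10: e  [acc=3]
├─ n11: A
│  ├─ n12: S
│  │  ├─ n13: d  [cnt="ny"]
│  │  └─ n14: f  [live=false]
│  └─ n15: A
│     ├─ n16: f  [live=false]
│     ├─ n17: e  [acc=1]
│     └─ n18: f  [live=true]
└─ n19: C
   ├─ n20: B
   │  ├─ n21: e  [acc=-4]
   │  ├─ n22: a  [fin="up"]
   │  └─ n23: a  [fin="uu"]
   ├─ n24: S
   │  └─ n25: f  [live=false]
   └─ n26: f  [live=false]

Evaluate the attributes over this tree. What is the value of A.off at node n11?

11

1. n2.wid = "ky"  ["ky"]
2. n2.mk = 24  [24]
3. n2.depth = 30  [30]
4. n3.fin = "vk"  [terminal]
5. n4.acc = 14  [terminal]
6. n2.off = -4  [len(a.fin) - 6]
7. n6.sig = "xk"  [terminal]
8. n5.cnt = false  [false]
9. n5.sig = -2  [-2]
10. n5.lim = true  [true]
11. n8.acc = 9  [terminal]
12. n9.fin = "yu"  [terminal]
13. n10.acc = 3  [terminal]
14. n7.cnt = 25  [e₀.acc + 16]
15. n7.fin = 25  [e₁.acc + 22]
16. n7.live = false  [e₀.acc > 9]
17. n7.tag = true  [e₀.acc > 8]
18. n1.cnt = -7  [S₁.cnt - 32]
19. n1.fin = 7  [(if S₁.live then S₁.fin else S₁.cnt) - 18]
20. n1.live = true  [S₁.cnt > 24]
21. n1.tag = true  [A.off > -5]
22. n11.wid = "vp"  ["vp"]
23. n11.mk = 10  [(if S₁.tag then S₁.fin else S₁.cnt) + 3]
24. n11.depth = 19  [S₁.cnt + 26]
25. n13.cnt = "ny"  [terminal]
26. n14.live = false  [terminal]
27. n12.cnt = -8  [len(d.cnt) - 10]
28. n12.fin = 13  [len(d.cnt) + 11]
29. n12.live = false  [f.live == true]
30. n12.tag = true  [true]
31. n15.wid = "qr"  ["qr"]
32. n15.mk = 22  [S.fin + S.cnt + 17]
33. n15.depth = 0  [A₀.depth - 19]
34. n16.live = false  [terminal]
35. n17.acc = 1  [terminal]
36. n18.live = true  [terminal]
37. n15.off = 9  [A.depth + A.mk - 13]
38. n11.off = 11  [A₀.mk + A₁.off - 8]
39. n19.tag = false  [S₁.live == false]
40. n19.env = 22  [22]
41. n21.acc = -4  [terminal]
42. n22.fin = "up"  [terminal]
43. n23.fin = "uu"  [terminal]
44. n20.cnt = false  [false]
45. n20.sig = 6  [6]
46. n20.lim = false  [false]
47. n25.live = false  [terminal]
48. n24.cnt = -8  [-8]
49. n24.fin = -6  [-6]
50. n24.live = false  [f.live == true]
51. n24.tag = true  [true]
52. n26.live = false  [terminal]
53. n19.fin = 6  [S.cnt + 14]
54. n0.cnt = -5  [S₁.cnt + C.fin - 4]
55. n0.fin = 3  [S₁.cnt * 3 + 24]
56. n0.live = true  [S₁.tag == true]
57. n0.tag = true  [C.fin == 6]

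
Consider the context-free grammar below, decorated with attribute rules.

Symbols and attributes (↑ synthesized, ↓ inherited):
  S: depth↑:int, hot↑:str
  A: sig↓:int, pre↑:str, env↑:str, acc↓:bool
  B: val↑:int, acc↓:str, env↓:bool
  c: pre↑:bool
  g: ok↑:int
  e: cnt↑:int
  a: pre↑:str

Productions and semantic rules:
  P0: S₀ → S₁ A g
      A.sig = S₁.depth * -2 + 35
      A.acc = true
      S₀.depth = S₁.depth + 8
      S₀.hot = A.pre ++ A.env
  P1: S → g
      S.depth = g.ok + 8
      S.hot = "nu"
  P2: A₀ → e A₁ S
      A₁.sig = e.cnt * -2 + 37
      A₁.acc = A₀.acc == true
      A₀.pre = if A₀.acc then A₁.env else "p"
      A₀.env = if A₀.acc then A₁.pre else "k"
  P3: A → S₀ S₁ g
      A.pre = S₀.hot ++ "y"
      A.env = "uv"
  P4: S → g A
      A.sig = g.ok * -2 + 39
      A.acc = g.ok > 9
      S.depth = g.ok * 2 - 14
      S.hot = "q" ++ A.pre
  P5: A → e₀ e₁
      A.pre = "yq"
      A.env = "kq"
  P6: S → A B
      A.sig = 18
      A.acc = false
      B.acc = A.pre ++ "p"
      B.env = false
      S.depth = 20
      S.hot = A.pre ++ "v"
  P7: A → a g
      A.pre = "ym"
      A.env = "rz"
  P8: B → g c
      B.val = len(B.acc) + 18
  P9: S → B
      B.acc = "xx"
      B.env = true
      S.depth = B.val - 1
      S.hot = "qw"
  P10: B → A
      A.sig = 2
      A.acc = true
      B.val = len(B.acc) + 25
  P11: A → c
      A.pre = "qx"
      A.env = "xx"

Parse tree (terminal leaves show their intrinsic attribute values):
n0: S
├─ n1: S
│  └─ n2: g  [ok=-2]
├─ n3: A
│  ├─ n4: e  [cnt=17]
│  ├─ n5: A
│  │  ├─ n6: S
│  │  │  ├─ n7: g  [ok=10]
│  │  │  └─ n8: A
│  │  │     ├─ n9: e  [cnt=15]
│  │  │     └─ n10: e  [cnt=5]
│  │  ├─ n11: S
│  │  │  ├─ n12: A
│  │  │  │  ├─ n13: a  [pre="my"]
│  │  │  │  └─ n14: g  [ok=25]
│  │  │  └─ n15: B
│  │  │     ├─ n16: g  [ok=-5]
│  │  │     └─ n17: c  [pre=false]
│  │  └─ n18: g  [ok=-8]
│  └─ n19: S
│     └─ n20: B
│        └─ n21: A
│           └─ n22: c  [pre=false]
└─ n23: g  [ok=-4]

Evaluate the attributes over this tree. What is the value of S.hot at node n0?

"uvqyqy"

1. n2.ok = -2  [terminal]
2. n1.depth = 6  [g.ok + 8]
3. n1.hot = "nu"  ["nu"]
4. n3.sig = 23  [S₁.depth * -2 + 35]
5. n3.acc = true  [true]
6. n4.cnt = 17  [terminal]
7. n5.sig = 3  [e.cnt * -2 + 37]
8. n5.acc = true  [A₀.acc == true]
9. n7.ok = 10  [terminal]
10. n8.sig = 19  [g.ok * -2 + 39]
11. n8.acc = true  [g.ok > 9]
12. n9.cnt = 15  [terminal]
13. n10.cnt = 5  [terminal]
14. n8.pre = "yq"  ["yq"]
15. n8.env = "kq"  ["kq"]
16. n6.depth = 6  [g.ok * 2 - 14]
17. n6.hot = "qyq"  ["q" ++ A.pre]
18. n12.sig = 18  [18]
19. n12.acc = false  [false]
20. n13.pre = "my"  [terminal]
21. n14.ok = 25  [terminal]
22. n12.pre = "ym"  ["ym"]
23. n12.env = "rz"  ["rz"]
24. n15.acc = "ymp"  [A.pre ++ "p"]
25. n15.env = false  [false]
26. n16.ok = -5  [terminal]
27. n17.pre = false  [terminal]
28. n15.val = 21  [len(B.acc) + 18]
29. n11.depth = 20  [20]
30. n11.hot = "ymv"  [A.pre ++ "v"]
31. n18.ok = -8  [terminal]
32. n5.pre = "qyqy"  [S₀.hot ++ "y"]
33. n5.env = "uv"  ["uv"]
34. n20.acc = "xx"  ["xx"]
35. n20.env = true  [true]
36. n21.sig = 2  [2]
37. n21.acc = true  [true]
38. n22.pre = false  [terminal]
39. n21.pre = "qx"  ["qx"]
40. n21.env = "xx"  ["xx"]
41. n20.val = 27  [len(B.acc) + 25]
42. n19.depth = 26  [B.val - 1]
43. n19.hot = "qw"  ["qw"]
44. n3.pre = "uv"  [if A₀.acc then A₁.env else "p"]
45. n3.env = "qyqy"  [if A₀.acc then A₁.pre else "k"]
46. n23.ok = -4  [terminal]
47. n0.depth = 14  [S₁.depth + 8]
48. n0.hot = "uvqyqy"  [A.pre ++ A.env]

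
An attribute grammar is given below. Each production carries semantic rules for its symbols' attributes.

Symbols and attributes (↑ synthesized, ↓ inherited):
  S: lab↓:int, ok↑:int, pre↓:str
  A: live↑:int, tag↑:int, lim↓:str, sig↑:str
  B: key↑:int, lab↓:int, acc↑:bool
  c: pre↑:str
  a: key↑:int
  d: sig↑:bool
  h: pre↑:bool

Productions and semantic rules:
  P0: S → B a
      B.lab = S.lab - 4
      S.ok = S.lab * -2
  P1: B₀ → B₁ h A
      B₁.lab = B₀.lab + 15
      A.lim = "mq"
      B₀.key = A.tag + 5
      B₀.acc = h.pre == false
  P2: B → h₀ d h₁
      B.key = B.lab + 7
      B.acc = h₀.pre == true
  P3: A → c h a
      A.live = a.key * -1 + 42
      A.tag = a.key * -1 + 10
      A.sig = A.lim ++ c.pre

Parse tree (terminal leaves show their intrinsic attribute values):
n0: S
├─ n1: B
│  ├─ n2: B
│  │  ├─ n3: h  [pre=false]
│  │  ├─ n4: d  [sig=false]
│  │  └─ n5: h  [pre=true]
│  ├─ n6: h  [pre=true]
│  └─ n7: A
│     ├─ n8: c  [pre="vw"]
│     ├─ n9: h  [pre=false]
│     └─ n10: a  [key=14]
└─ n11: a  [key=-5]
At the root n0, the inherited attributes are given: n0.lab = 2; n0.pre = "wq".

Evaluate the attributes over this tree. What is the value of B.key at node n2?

20

1. n0.lab = 2  [given at root]
2. n0.pre = "wq"  [given at root]
3. n1.lab = -2  [S.lab - 4]
4. n2.lab = 13  [B₀.lab + 15]
5. n3.pre = false  [terminal]
6. n4.sig = false  [terminal]
7. n5.pre = true  [terminal]
8. n2.key = 20  [B.lab + 7]
9. n2.acc = false  [h₀.pre == true]
10. n6.pre = true  [terminal]
11. n7.lim = "mq"  ["mq"]
12. n8.pre = "vw"  [terminal]
13. n9.pre = false  [terminal]
14. n10.key = 14  [terminal]
15. n7.live = 28  [a.key * -1 + 42]
16. n7.tag = -4  [a.key * -1 + 10]
17. n7.sig = "mqvw"  [A.lim ++ c.pre]
18. n1.key = 1  [A.tag + 5]
19. n1.acc = false  [h.pre == false]
20. n11.key = -5  [terminal]
21. n0.ok = -4  [S.lab * -2]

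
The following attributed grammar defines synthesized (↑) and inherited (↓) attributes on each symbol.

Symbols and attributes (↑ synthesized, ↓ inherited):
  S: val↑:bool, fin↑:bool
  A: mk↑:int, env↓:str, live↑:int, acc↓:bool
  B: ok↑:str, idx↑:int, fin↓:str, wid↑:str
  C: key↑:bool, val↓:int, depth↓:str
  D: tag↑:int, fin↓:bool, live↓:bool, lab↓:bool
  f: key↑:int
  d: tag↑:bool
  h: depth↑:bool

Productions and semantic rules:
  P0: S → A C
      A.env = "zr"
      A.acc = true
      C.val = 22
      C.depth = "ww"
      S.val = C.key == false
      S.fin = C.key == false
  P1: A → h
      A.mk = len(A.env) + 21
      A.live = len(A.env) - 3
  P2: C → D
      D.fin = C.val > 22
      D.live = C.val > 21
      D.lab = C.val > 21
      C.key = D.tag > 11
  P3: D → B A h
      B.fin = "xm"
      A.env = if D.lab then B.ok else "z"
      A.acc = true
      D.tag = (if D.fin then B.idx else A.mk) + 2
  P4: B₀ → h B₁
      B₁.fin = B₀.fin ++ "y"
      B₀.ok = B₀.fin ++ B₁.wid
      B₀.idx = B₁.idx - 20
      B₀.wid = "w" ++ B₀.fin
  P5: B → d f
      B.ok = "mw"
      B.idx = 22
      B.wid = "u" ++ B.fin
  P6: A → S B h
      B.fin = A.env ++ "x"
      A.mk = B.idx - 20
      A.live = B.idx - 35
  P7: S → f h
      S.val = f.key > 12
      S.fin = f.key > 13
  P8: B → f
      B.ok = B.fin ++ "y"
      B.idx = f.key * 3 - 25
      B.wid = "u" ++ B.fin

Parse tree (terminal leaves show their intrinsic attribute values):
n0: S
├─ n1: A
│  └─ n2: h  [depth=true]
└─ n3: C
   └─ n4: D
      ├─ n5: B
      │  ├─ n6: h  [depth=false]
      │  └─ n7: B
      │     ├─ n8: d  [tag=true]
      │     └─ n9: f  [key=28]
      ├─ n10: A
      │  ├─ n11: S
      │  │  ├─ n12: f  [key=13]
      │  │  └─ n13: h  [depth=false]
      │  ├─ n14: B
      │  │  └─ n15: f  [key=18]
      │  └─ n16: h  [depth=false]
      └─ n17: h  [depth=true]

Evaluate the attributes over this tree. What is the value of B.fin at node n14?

"xmuxmyx"

1. n1.env = "zr"  ["zr"]
2. n1.acc = true  [true]
3. n2.depth = true  [terminal]
4. n1.mk = 23  [len(A.env) + 21]
5. n1.live = -1  [len(A.env) - 3]
6. n3.val = 22  [22]
7. n3.depth = "ww"  ["ww"]
8. n4.fin = false  [C.val > 22]
9. n4.live = true  [C.val > 21]
10. n4.lab = true  [C.val > 21]
11. n5.fin = "xm"  ["xm"]
12. n6.depth = false  [terminal]
13. n7.fin = "xmy"  [B₀.fin ++ "y"]
14. n8.tag = true  [terminal]
15. n9.key = 28  [terminal]
16. n7.ok = "mw"  ["mw"]
17. n7.idx = 22  [22]
18. n7.wid = "uxmy"  ["u" ++ B.fin]
19. n5.ok = "xmuxmy"  [B₀.fin ++ B₁.wid]
20. n5.idx = 2  [B₁.idx - 20]
21. n5.wid = "wxm"  ["w" ++ B₀.fin]
22. n10.env = "xmuxmy"  [if D.lab then B.ok else "z"]
23. n10.acc = true  [true]
24. n12.key = 13  [terminal]
25. n13.depth = false  [terminal]
26. n11.val = true  [f.key > 12]
27. n11.fin = false  [f.key > 13]
28. n14.fin = "xmuxmyx"  [A.env ++ "x"]
29. n15.key = 18  [terminal]
30. n14.ok = "xmuxmyxy"  [B.fin ++ "y"]
31. n14.idx = 29  [f.key * 3 - 25]
32. n14.wid = "uxmuxmyx"  ["u" ++ B.fin]
33. n16.depth = false  [terminal]
34. n10.mk = 9  [B.idx - 20]
35. n10.live = -6  [B.idx - 35]
36. n17.depth = true  [terminal]
37. n4.tag = 11  [(if D.fin then B.idx else A.mk) + 2]
38. n3.key = false  [D.tag > 11]
39. n0.val = true  [C.key == false]
40. n0.fin = true  [C.key == false]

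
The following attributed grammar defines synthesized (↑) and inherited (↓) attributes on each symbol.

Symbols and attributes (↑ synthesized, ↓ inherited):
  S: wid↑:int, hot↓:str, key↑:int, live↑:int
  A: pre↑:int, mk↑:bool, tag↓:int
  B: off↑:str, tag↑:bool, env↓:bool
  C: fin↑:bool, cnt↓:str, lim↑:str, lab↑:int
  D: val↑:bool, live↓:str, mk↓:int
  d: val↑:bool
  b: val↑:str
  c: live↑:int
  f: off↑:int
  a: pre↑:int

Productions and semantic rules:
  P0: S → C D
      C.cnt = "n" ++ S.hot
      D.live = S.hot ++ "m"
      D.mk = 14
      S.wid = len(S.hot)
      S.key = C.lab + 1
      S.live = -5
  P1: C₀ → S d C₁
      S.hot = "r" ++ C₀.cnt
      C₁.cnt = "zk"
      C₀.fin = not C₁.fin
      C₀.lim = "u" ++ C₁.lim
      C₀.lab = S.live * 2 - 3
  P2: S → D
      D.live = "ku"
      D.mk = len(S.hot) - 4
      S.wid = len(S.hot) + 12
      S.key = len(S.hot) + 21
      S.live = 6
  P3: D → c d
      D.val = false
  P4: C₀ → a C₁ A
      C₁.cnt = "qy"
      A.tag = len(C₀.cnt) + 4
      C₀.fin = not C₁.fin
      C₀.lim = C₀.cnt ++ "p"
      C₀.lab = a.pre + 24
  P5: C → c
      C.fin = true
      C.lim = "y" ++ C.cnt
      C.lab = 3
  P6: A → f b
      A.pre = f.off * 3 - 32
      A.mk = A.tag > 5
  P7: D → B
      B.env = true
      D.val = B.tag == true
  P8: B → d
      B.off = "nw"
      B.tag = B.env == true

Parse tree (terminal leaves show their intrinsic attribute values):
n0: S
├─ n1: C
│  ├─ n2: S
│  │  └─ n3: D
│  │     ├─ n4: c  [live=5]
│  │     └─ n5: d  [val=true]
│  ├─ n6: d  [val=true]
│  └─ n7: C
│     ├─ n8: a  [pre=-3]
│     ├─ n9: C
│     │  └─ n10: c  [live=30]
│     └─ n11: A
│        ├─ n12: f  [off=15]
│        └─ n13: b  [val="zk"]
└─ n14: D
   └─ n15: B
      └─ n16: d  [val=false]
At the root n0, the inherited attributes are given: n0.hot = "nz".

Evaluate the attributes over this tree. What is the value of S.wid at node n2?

1. n0.hot = "nz"  [given at root]
2. n1.cnt = "nnz"  ["n" ++ S.hot]
3. n2.hot = "rnnz"  ["r" ++ C₀.cnt]
4. n3.live = "ku"  ["ku"]
5. n3.mk = 0  [len(S.hot) - 4]
6. n4.live = 5  [terminal]
7. n5.val = true  [terminal]
8. n3.val = false  [false]
9. n2.wid = 16  [len(S.hot) + 12]
10. n2.key = 25  [len(S.hot) + 21]
11. n2.live = 6  [6]
12. n6.val = true  [terminal]
13. n7.cnt = "zk"  ["zk"]
14. n8.pre = -3  [terminal]
15. n9.cnt = "qy"  ["qy"]
16. n10.live = 30  [terminal]
17. n9.fin = true  [true]
18. n9.lim = "yqy"  ["y" ++ C.cnt]
19. n9.lab = 3  [3]
20. n11.tag = 6  [len(C₀.cnt) + 4]
21. n12.off = 15  [terminal]
22. n13.val = "zk"  [terminal]
23. n11.pre = 13  [f.off * 3 - 32]
24. n11.mk = true  [A.tag > 5]
25. n7.fin = false  [not C₁.fin]
26. n7.lim = "zkp"  [C₀.cnt ++ "p"]
27. n7.lab = 21  [a.pre + 24]
28. n1.fin = true  [not C₁.fin]
29. n1.lim = "uzkp"  ["u" ++ C₁.lim]
30. n1.lab = 9  [S.live * 2 - 3]
31. n14.live = "nzm"  [S.hot ++ "m"]
32. n14.mk = 14  [14]
33. n15.env = true  [true]
34. n16.val = false  [terminal]
35. n15.off = "nw"  ["nw"]
36. n15.tag = true  [B.env == true]
37. n14.val = true  [B.tag == true]
38. n0.wid = 2  [len(S.hot)]
39. n0.key = 10  [C.lab + 1]
40. n0.live = -5  [-5]

16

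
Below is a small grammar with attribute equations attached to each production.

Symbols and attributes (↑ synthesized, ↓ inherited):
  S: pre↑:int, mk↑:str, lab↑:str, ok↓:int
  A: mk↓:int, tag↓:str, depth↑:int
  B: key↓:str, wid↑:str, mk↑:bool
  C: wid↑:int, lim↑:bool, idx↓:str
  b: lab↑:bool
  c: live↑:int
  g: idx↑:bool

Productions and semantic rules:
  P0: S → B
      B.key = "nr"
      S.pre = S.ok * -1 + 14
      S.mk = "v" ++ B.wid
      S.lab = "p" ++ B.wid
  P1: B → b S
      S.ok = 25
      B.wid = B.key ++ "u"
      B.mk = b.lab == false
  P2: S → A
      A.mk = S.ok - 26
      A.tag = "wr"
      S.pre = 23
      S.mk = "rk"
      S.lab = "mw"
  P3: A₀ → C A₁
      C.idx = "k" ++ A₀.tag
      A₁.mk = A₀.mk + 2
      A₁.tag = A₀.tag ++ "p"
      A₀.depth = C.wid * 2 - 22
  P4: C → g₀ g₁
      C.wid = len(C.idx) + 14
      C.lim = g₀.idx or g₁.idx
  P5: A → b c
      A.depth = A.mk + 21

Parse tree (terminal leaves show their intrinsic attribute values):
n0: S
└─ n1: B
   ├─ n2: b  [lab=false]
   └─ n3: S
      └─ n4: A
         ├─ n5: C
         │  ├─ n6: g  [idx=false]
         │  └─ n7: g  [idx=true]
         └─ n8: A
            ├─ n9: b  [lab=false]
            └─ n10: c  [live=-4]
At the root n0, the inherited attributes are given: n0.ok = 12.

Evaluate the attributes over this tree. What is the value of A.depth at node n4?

1. n0.ok = 12  [given at root]
2. n1.key = "nr"  ["nr"]
3. n2.lab = false  [terminal]
4. n3.ok = 25  [25]
5. n4.mk = -1  [S.ok - 26]
6. n4.tag = "wr"  ["wr"]
7. n5.idx = "kwr"  ["k" ++ A₀.tag]
8. n6.idx = false  [terminal]
9. n7.idx = true  [terminal]
10. n5.wid = 17  [len(C.idx) + 14]
11. n5.lim = true  [g₀.idx or g₁.idx]
12. n8.mk = 1  [A₀.mk + 2]
13. n8.tag = "wrp"  [A₀.tag ++ "p"]
14. n9.lab = false  [terminal]
15. n10.live = -4  [terminal]
16. n8.depth = 22  [A.mk + 21]
17. n4.depth = 12  [C.wid * 2 - 22]
18. n3.pre = 23  [23]
19. n3.mk = "rk"  ["rk"]
20. n3.lab = "mw"  ["mw"]
21. n1.wid = "nru"  [B.key ++ "u"]
22. n1.mk = true  [b.lab == false]
23. n0.pre = 2  [S.ok * -1 + 14]
24. n0.mk = "vnru"  ["v" ++ B.wid]
25. n0.lab = "pnru"  ["p" ++ B.wid]

12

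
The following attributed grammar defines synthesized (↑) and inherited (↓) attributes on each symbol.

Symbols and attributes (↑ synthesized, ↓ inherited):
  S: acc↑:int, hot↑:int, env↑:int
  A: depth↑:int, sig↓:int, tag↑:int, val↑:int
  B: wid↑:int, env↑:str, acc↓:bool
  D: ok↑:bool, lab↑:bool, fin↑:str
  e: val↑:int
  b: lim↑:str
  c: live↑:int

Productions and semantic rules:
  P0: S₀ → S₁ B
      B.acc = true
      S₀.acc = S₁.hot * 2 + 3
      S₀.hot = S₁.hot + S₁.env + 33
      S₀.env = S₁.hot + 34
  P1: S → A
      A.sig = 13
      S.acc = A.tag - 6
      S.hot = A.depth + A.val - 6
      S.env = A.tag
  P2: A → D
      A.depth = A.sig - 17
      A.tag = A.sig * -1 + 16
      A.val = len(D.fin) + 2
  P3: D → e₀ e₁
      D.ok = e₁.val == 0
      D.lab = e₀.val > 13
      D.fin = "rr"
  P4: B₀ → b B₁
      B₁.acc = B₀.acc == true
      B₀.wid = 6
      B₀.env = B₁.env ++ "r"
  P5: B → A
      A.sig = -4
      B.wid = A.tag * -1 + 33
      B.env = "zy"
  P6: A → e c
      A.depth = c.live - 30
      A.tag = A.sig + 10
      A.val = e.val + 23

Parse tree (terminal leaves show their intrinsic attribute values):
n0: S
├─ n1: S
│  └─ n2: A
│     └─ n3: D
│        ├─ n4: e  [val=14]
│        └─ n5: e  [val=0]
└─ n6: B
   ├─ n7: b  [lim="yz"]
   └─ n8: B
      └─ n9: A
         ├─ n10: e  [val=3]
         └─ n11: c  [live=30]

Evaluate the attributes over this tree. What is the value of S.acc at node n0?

-9

1. n2.sig = 13  [13]
2. n4.val = 14  [terminal]
3. n5.val = 0  [terminal]
4. n3.ok = true  [e₁.val == 0]
5. n3.lab = true  [e₀.val > 13]
6. n3.fin = "rr"  ["rr"]
7. n2.depth = -4  [A.sig - 17]
8. n2.tag = 3  [A.sig * -1 + 16]
9. n2.val = 4  [len(D.fin) + 2]
10. n1.acc = -3  [A.tag - 6]
11. n1.hot = -6  [A.depth + A.val - 6]
12. n1.env = 3  [A.tag]
13. n6.acc = true  [true]
14. n7.lim = "yz"  [terminal]
15. n8.acc = true  [B₀.acc == true]
16. n9.sig = -4  [-4]
17. n10.val = 3  [terminal]
18. n11.live = 30  [terminal]
19. n9.depth = 0  [c.live - 30]
20. n9.tag = 6  [A.sig + 10]
21. n9.val = 26  [e.val + 23]
22. n8.wid = 27  [A.tag * -1 + 33]
23. n8.env = "zy"  ["zy"]
24. n6.wid = 6  [6]
25. n6.env = "zyr"  [B₁.env ++ "r"]
26. n0.acc = -9  [S₁.hot * 2 + 3]
27. n0.hot = 30  [S₁.hot + S₁.env + 33]
28. n0.env = 28  [S₁.hot + 34]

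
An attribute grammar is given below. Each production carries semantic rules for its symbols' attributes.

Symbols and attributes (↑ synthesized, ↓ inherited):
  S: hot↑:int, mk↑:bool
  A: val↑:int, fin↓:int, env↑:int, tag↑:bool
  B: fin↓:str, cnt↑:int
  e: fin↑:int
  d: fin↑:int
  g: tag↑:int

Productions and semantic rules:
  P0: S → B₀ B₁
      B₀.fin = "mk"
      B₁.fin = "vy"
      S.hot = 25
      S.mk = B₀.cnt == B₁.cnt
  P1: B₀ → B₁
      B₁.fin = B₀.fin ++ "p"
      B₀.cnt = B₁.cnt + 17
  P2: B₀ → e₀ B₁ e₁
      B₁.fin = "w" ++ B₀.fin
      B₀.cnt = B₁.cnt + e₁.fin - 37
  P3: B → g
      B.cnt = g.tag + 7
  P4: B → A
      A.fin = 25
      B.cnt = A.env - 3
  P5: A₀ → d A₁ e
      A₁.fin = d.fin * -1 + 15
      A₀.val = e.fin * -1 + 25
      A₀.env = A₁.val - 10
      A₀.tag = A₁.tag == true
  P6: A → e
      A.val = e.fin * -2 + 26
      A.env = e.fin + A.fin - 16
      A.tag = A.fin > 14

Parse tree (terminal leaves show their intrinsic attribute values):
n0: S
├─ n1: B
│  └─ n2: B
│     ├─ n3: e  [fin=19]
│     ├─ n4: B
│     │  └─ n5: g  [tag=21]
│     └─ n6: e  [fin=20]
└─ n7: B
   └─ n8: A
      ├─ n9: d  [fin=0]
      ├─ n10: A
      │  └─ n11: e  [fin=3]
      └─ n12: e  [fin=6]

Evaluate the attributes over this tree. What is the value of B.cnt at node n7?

7

1. n1.fin = "mk"  ["mk"]
2. n2.fin = "mkp"  [B₀.fin ++ "p"]
3. n3.fin = 19  [terminal]
4. n4.fin = "wmkp"  ["w" ++ B₀.fin]
5. n5.tag = 21  [terminal]
6. n4.cnt = 28  [g.tag + 7]
7. n6.fin = 20  [terminal]
8. n2.cnt = 11  [B₁.cnt + e₁.fin - 37]
9. n1.cnt = 28  [B₁.cnt + 17]
10. n7.fin = "vy"  ["vy"]
11. n8.fin = 25  [25]
12. n9.fin = 0  [terminal]
13. n10.fin = 15  [d.fin * -1 + 15]
14. n11.fin = 3  [terminal]
15. n10.val = 20  [e.fin * -2 + 26]
16. n10.env = 2  [e.fin + A.fin - 16]
17. n10.tag = true  [A.fin > 14]
18. n12.fin = 6  [terminal]
19. n8.val = 19  [e.fin * -1 + 25]
20. n8.env = 10  [A₁.val - 10]
21. n8.tag = true  [A₁.tag == true]
22. n7.cnt = 7  [A.env - 3]
23. n0.hot = 25  [25]
24. n0.mk = false  [B₀.cnt == B₁.cnt]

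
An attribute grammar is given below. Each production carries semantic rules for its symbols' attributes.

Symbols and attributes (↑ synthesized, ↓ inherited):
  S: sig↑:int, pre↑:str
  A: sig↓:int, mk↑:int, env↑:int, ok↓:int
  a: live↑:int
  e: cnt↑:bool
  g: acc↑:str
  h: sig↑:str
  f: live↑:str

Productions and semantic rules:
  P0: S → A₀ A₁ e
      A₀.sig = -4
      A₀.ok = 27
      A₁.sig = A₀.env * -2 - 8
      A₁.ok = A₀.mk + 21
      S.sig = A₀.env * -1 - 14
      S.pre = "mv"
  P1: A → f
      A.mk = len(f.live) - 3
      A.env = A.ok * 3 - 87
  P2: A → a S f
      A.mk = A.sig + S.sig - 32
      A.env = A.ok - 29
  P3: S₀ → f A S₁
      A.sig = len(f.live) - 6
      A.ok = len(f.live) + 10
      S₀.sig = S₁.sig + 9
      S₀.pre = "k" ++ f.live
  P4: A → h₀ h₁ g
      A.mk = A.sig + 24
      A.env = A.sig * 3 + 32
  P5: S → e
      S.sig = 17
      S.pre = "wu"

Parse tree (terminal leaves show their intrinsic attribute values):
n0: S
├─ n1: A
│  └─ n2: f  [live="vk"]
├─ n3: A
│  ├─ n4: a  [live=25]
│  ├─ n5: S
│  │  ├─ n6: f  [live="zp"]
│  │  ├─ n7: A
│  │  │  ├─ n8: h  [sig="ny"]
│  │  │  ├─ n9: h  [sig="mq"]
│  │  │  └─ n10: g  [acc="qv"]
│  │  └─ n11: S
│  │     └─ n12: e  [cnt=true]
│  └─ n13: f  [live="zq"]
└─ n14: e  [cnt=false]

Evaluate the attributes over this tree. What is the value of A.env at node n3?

-9

1. n1.sig = -4  [-4]
2. n1.ok = 27  [27]
3. n2.live = "vk"  [terminal]
4. n1.mk = -1  [len(f.live) - 3]
5. n1.env = -6  [A.ok * 3 - 87]
6. n3.sig = 4  [A₀.env * -2 - 8]
7. n3.ok = 20  [A₀.mk + 21]
8. n4.live = 25  [terminal]
9. n6.live = "zp"  [terminal]
10. n7.sig = -4  [len(f.live) - 6]
11. n7.ok = 12  [len(f.live) + 10]
12. n8.sig = "ny"  [terminal]
13. n9.sig = "mq"  [terminal]
14. n10.acc = "qv"  [terminal]
15. n7.mk = 20  [A.sig + 24]
16. n7.env = 20  [A.sig * 3 + 32]
17. n12.cnt = true  [terminal]
18. n11.sig = 17  [17]
19. n11.pre = "wu"  ["wu"]
20. n5.sig = 26  [S₁.sig + 9]
21. n5.pre = "kzp"  ["k" ++ f.live]
22. n13.live = "zq"  [terminal]
23. n3.mk = -2  [A.sig + S.sig - 32]
24. n3.env = -9  [A.ok - 29]
25. n14.cnt = false  [terminal]
26. n0.sig = -8  [A₀.env * -1 - 14]
27. n0.pre = "mv"  ["mv"]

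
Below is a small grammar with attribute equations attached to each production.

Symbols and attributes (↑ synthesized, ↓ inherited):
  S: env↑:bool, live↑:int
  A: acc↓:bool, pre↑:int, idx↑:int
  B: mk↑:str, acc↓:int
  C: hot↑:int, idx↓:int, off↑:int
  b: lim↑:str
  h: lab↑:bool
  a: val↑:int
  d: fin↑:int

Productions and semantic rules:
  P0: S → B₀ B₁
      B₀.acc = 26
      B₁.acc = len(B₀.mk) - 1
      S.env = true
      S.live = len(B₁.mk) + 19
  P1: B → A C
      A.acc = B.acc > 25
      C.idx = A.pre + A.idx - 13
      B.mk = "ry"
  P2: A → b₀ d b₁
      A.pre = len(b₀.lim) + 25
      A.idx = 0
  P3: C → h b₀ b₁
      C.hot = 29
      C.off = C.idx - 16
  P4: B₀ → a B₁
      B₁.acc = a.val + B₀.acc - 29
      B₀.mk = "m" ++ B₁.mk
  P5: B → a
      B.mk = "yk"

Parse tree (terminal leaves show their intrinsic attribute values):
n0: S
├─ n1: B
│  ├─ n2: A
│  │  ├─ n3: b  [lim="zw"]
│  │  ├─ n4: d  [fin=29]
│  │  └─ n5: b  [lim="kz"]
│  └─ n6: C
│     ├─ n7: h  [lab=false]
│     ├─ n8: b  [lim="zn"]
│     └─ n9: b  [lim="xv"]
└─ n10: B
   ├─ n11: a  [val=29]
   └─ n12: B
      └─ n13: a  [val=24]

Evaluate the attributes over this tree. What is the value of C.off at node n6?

1. n1.acc = 26  [26]
2. n2.acc = true  [B.acc > 25]
3. n3.lim = "zw"  [terminal]
4. n4.fin = 29  [terminal]
5. n5.lim = "kz"  [terminal]
6. n2.pre = 27  [len(b₀.lim) + 25]
7. n2.idx = 0  [0]
8. n6.idx = 14  [A.pre + A.idx - 13]
9. n7.lab = false  [terminal]
10. n8.lim = "zn"  [terminal]
11. n9.lim = "xv"  [terminal]
12. n6.hot = 29  [29]
13. n6.off = -2  [C.idx - 16]
14. n1.mk = "ry"  ["ry"]
15. n10.acc = 1  [len(B₀.mk) - 1]
16. n11.val = 29  [terminal]
17. n12.acc = 1  [a.val + B₀.acc - 29]
18. n13.val = 24  [terminal]
19. n12.mk = "yk"  ["yk"]
20. n10.mk = "myk"  ["m" ++ B₁.mk]
21. n0.env = true  [true]
22. n0.live = 22  [len(B₁.mk) + 19]

-2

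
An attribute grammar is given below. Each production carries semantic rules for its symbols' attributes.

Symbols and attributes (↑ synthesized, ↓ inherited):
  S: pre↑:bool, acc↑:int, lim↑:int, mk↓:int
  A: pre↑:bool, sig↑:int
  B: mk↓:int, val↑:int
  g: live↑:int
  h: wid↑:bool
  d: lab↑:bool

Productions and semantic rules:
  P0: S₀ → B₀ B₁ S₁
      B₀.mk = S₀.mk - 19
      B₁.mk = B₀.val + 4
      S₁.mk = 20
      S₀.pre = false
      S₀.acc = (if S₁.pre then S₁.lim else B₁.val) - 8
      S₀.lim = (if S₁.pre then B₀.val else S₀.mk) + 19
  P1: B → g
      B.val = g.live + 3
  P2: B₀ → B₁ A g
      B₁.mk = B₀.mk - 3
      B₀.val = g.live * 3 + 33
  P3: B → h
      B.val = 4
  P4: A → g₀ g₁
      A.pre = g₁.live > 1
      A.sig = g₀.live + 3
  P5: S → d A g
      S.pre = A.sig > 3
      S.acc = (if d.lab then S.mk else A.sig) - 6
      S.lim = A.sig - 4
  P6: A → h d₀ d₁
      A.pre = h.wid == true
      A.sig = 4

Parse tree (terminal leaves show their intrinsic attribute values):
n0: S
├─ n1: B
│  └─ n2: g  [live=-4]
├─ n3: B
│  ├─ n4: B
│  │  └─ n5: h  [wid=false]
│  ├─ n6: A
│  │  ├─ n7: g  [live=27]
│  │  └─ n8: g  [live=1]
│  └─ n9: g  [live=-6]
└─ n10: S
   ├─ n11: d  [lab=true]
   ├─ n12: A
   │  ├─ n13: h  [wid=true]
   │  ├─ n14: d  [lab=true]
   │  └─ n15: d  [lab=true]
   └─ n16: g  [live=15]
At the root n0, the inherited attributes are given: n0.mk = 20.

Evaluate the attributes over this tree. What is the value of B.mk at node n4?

1. n0.mk = 20  [given at root]
2. n1.mk = 1  [S₀.mk - 19]
3. n2.live = -4  [terminal]
4. n1.val = -1  [g.live + 3]
5. n3.mk = 3  [B₀.val + 4]
6. n4.mk = 0  [B₀.mk - 3]
7. n5.wid = false  [terminal]
8. n4.val = 4  [4]
9. n7.live = 27  [terminal]
10. n8.live = 1  [terminal]
11. n6.pre = false  [g₁.live > 1]
12. n6.sig = 30  [g₀.live + 3]
13. n9.live = -6  [terminal]
14. n3.val = 15  [g.live * 3 + 33]
15. n10.mk = 20  [20]
16. n11.lab = true  [terminal]
17. n13.wid = true  [terminal]
18. n14.lab = true  [terminal]
19. n15.lab = true  [terminal]
20. n12.pre = true  [h.wid == true]
21. n12.sig = 4  [4]
22. n16.live = 15  [terminal]
23. n10.pre = true  [A.sig > 3]
24. n10.acc = 14  [(if d.lab then S.mk else A.sig) - 6]
25. n10.lim = 0  [A.sig - 4]
26. n0.pre = false  [false]
27. n0.acc = -8  [(if S₁.pre then S₁.lim else B₁.val) - 8]
28. n0.lim = 18  [(if S₁.pre then B₀.val else S₀.mk) + 19]

0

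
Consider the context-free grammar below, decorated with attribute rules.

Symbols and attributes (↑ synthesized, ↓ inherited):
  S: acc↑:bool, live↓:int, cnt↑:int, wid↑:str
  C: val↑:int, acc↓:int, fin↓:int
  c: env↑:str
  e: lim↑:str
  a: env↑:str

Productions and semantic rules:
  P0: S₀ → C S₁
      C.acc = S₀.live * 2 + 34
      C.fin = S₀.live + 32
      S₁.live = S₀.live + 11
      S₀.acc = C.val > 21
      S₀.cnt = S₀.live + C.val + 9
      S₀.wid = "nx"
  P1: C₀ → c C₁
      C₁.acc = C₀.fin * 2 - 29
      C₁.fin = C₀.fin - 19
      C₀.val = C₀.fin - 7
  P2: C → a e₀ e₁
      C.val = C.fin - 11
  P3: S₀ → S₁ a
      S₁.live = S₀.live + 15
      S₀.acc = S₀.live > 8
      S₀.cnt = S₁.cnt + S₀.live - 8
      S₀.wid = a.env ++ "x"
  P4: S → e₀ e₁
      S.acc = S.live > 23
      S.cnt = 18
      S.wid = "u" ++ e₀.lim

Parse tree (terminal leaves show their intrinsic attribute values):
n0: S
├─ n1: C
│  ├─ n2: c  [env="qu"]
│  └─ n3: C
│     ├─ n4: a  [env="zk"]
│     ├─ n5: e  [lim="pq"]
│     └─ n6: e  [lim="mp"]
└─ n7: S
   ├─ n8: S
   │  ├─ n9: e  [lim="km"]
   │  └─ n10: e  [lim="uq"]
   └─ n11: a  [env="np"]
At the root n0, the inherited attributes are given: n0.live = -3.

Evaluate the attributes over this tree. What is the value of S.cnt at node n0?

28

1. n0.live = -3  [given at root]
2. n1.acc = 28  [S₀.live * 2 + 34]
3. n1.fin = 29  [S₀.live + 32]
4. n2.env = "qu"  [terminal]
5. n3.acc = 29  [C₀.fin * 2 - 29]
6. n3.fin = 10  [C₀.fin - 19]
7. n4.env = "zk"  [terminal]
8. n5.lim = "pq"  [terminal]
9. n6.lim = "mp"  [terminal]
10. n3.val = -1  [C.fin - 11]
11. n1.val = 22  [C₀.fin - 7]
12. n7.live = 8  [S₀.live + 11]
13. n8.live = 23  [S₀.live + 15]
14. n9.lim = "km"  [terminal]
15. n10.lim = "uq"  [terminal]
16. n8.acc = false  [S.live > 23]
17. n8.cnt = 18  [18]
18. n8.wid = "ukm"  ["u" ++ e₀.lim]
19. n11.env = "np"  [terminal]
20. n7.acc = false  [S₀.live > 8]
21. n7.cnt = 18  [S₁.cnt + S₀.live - 8]
22. n7.wid = "npx"  [a.env ++ "x"]
23. n0.acc = true  [C.val > 21]
24. n0.cnt = 28  [S₀.live + C.val + 9]
25. n0.wid = "nx"  ["nx"]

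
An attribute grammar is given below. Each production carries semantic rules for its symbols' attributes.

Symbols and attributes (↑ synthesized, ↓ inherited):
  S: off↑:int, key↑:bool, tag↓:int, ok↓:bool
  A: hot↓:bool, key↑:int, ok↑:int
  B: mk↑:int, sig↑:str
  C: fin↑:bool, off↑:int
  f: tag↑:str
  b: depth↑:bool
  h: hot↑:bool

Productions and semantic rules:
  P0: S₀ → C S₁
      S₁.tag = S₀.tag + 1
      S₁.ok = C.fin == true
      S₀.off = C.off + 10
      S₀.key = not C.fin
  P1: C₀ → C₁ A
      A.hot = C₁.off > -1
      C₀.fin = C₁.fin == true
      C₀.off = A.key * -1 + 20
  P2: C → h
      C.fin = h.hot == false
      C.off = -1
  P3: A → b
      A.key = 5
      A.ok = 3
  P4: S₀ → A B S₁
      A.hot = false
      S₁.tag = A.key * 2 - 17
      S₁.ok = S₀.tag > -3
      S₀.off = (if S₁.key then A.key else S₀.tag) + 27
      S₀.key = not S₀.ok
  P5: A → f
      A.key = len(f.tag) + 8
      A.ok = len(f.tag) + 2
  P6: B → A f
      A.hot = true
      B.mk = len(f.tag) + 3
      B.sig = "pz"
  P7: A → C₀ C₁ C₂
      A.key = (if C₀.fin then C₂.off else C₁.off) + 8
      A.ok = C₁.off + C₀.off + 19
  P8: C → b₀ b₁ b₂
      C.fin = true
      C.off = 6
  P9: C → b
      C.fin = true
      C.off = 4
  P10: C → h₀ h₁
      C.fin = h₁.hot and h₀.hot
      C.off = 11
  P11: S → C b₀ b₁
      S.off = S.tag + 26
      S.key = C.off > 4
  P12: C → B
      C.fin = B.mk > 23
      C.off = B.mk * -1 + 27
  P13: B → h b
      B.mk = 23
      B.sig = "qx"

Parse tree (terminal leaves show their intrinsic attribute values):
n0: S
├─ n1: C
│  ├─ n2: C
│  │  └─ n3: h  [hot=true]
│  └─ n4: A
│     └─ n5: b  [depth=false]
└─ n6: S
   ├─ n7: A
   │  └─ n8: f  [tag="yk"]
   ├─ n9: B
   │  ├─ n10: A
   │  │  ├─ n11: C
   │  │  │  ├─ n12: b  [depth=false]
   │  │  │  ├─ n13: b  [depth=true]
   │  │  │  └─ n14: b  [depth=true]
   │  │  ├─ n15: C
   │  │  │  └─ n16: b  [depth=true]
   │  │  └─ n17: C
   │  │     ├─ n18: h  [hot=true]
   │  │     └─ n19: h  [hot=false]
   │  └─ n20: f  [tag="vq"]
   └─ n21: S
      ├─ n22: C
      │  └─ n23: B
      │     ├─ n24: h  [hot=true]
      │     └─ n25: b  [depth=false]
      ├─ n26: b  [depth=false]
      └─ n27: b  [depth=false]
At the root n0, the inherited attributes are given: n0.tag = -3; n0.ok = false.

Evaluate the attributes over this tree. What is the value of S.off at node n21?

29

1. n0.tag = -3  [given at root]
2. n0.ok = false  [given at root]
3. n3.hot = true  [terminal]
4. n2.fin = false  [h.hot == false]
5. n2.off = -1  [-1]
6. n4.hot = false  [C₁.off > -1]
7. n5.depth = false  [terminal]
8. n4.key = 5  [5]
9. n4.ok = 3  [3]
10. n1.fin = false  [C₁.fin == true]
11. n1.off = 15  [A.key * -1 + 20]
12. n6.tag = -2  [S₀.tag + 1]
13. n6.ok = false  [C.fin == true]
14. n7.hot = false  [false]
15. n8.tag = "yk"  [terminal]
16. n7.key = 10  [len(f.tag) + 8]
17. n7.ok = 4  [len(f.tag) + 2]
18. n10.hot = true  [true]
19. n12.depth = false  [terminal]
20. n13.depth = true  [terminal]
21. n14.depth = true  [terminal]
22. n11.fin = true  [true]
23. n11.off = 6  [6]
24. n16.depth = true  [terminal]
25. n15.fin = true  [true]
26. n15.off = 4  [4]
27. n18.hot = true  [terminal]
28. n19.hot = false  [terminal]
29. n17.fin = false  [h₁.hot and h₀.hot]
30. n17.off = 11  [11]
31. n10.key = 19  [(if C₀.fin then C₂.off else C₁.off) + 8]
32. n10.ok = 29  [C₁.off + C₀.off + 19]
33. n20.tag = "vq"  [terminal]
34. n9.mk = 5  [len(f.tag) + 3]
35. n9.sig = "pz"  ["pz"]
36. n21.tag = 3  [A.key * 2 - 17]
37. n21.ok = true  [S₀.tag > -3]
38. n24.hot = true  [terminal]
39. n25.depth = false  [terminal]
40. n23.mk = 23  [23]
41. n23.sig = "qx"  ["qx"]
42. n22.fin = false  [B.mk > 23]
43. n22.off = 4  [B.mk * -1 + 27]
44. n26.depth = false  [terminal]
45. n27.depth = false  [terminal]
46. n21.off = 29  [S.tag + 26]
47. n21.key = false  [C.off > 4]
48. n6.off = 25  [(if S₁.key then A.key else S₀.tag) + 27]
49. n6.key = true  [not S₀.ok]
50. n0.off = 25  [C.off + 10]
51. n0.key = true  [not C.fin]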